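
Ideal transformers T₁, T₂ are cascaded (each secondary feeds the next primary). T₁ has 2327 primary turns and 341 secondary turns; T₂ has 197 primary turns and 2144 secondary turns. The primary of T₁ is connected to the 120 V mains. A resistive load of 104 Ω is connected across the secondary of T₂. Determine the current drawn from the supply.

I_supply ≈ 2.93 A

After T₁: V = 120.00 × 341/2327 = 17.585 V.
After T₂: V = 17.585 × 2144/197 = 191.38 V.
I_load = 191.38/104 = 1.8402 A, so P_out = 191.38 × 1.8402 = 352.18 W.
All ideal ⇒ P_in = P_out, so I_supply = 352.18/120 = 2.93 A.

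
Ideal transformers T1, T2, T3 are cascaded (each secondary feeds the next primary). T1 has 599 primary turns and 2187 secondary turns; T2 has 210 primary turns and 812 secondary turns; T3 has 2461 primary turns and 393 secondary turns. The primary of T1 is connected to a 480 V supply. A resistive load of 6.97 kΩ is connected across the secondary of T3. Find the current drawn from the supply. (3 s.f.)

I_supply ≈ 0.350 A

After T1: V = 480.00 × 2187/599 = 1752.5 V.
After T2: V = 1752.5 × 812/210 = 6776.4 V.
After T3: V = 6776.4 × 393/2461 = 1082.1 V.
I_load = 1082.1/6970 = 0.15526 A, so P_out = 1082.1 × 0.15526 = 168.01 W.
All ideal ⇒ P_in = P_out, so I_supply = 168.01/480 = 0.350 A.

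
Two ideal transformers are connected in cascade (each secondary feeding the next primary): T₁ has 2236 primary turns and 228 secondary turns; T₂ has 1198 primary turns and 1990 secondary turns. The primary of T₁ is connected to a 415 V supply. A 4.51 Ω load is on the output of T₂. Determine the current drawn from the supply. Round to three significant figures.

After T₁: V = 415.00 × 228/2236 = 42.317 V.
After T₂: V = 42.317 × 1990/1198 = 70.292 V.
I_load = 70.292/4.51 = 15.586 A, so P_out = 70.292 × 15.586 = 1095.6 W.
All ideal ⇒ P_in = P_out, so I_supply = 1095.6/415 = 2.64 A.

I_supply ≈ 2.64 A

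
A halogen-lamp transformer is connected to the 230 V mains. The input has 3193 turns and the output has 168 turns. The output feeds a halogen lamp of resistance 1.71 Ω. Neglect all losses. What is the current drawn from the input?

I_in ≈ 0.372 A

V_out = V_in × N_out/N_in = 230 × 168/3193 = 12.101 V.
I_out = V_out/R = 12.101/1.71 = 7.0769 A.
For an ideal transformer I_in N_in = I_out N_out, so I_in = 7.0769 × 168/3193 = 0.372 A.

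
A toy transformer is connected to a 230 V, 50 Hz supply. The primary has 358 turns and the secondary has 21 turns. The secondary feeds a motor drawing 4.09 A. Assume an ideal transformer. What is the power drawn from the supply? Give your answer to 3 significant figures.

I_p = I_s × N_s/N_p = 4.09 × 21/358 = 0.23992 A.
P = V_p I_p = 230 × 0.23992 = 55.2 W.

P ≈ 55.2 W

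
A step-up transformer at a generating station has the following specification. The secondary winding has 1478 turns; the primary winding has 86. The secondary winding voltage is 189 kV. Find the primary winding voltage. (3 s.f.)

V_p ≈ 11000 V

V_p/V_s = N_p/N_s, so V_p = 189000 × 86/1478 = 11000 V.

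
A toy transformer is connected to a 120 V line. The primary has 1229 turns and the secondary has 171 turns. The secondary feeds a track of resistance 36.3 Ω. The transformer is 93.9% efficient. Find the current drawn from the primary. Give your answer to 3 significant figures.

I_p ≈ 0.0682 A

V_s = 120 × 171/1229 = 16.697 V.
I_s = V_s/R = 16.697/36.3 = 0.45996 A.
P_out = V_s I_s = 16.697 × 0.45996 = 7.6797 W.
P_in = P_out/η = 7.6797/0.939 = 8.1786 W.
I_p = P_in/V_p = 8.1786/120 = 0.0682 A.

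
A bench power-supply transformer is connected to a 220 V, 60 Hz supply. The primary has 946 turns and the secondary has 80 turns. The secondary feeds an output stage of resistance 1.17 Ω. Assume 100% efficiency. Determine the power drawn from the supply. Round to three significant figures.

V_s = V_p × N_s/N_p = 220 × 80/946 = 18.605 V.
I_s = V_s/R = 18.605/1.17 = 15.901 A.
I_p = I_s × N_s/N_p = 15.901 × 80/946 = 1.3447 A.
P = V_p I_p = 220 × 1.3447 = 296 W.

P ≈ 296 W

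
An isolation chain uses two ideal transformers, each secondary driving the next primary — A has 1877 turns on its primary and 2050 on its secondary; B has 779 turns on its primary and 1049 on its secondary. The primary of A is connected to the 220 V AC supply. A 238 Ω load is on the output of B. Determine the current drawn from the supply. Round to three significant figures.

I_supply ≈ 2.00 A

After A: V = 220.00 × 2050/1877 = 240.28 V.
After B: V = 240.28 × 1049/779 = 323.56 V.
I_load = 323.56/238 = 1.3595 A, so P_out = 323.56 × 1.3595 = 439.87 W.
All ideal ⇒ P_in = P_out, so I_supply = 439.87/220 = 2.00 A.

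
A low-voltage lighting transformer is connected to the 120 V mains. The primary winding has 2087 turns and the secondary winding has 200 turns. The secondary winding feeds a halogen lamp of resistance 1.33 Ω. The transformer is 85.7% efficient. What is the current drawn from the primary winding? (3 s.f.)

I_p ≈ 0.967 A

V_s = 120 × 200/2087 = 11.500 V.
I_s = V_s/R = 11.500/1.33 = 8.6464 A.
P_out = V_s I_s = 11.500 × 8.6464 = 99.432 W.
P_in = P_out/η = 99.432/0.857 = 116.02 W.
I_p = P_in/V_p = 116.02/120 = 0.967 A.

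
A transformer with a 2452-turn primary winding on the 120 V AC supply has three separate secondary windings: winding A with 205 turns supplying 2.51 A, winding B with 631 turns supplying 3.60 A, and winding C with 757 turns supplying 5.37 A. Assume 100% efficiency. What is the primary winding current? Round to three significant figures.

I_p ≈ 2.79 A

V_A = 120 × 205/2452 = 10.033 V; V_B = 120 × 631/2452 = 30.881 V; V_C = 120 × 757/2452 = 37.047 V.
P_out = V_A I_A + V_B I_B + V_C I_C = 10.033×2.51 + 30.881×3.60 + 37.047×5.37 = 25.182 + 111.17 + 198.94 = 335.30 W.
Ideal ⇒ P_in = P_out, so I_p = P_out/V_p = 335.30/120 = 2.79 A.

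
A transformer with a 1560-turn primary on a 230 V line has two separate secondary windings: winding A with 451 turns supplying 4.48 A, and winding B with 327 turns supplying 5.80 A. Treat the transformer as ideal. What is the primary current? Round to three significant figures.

V_A = 230 × 451/1560 = 66.494 V; V_B = 230 × 327/1560 = 48.212 V.
P_out = V_A I_A + V_B I_B = 66.494×4.48 + 48.212×5.80 = 297.89 + 279.63 = 577.52 W.
Ideal ⇒ P_in = P_out, so I_p = P_out/V_p = 577.52/230 = 2.51 A.

I_p ≈ 2.51 A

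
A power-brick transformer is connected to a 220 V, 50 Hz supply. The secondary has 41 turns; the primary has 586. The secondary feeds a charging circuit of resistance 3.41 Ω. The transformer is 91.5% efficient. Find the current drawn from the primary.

V_s = 220 × 41/586 = 15.392 V.
I_s = V_s/R = 15.392/3.41 = 4.5139 A.
P_out = V_s I_s = 15.392 × 4.5139 = 69.481 W.
P_in = P_out/η = 69.481/0.915 = 75.935 W.
I_p = P_in/V_p = 75.935/220 = 0.345 A.

I_p ≈ 0.345 A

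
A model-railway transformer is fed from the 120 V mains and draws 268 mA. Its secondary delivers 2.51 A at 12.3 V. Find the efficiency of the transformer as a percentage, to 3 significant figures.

η ≈ 96.0%

P_in = 120 × 0.268 = 32.1600 W.
P_out = 12.3 × 2.51 = 30.8730 W.
η = P_out/P_in = 30.8730/32.1600 = 0.960.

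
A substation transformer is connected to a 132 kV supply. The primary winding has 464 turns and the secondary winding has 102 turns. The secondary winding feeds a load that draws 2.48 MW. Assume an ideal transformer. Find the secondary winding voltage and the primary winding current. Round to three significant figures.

V_s = V_p × N_s/N_p = 132000 × 102/464 = 29017 V.
I_s = P/V_s = 2.48×10^6/29017 = 85.466 A.
I_p = I_s × N_s/N_p = 85.466 × 102/464 = 18.8 A.

V_s ≈ 29000 V, I_p ≈ 18.8 A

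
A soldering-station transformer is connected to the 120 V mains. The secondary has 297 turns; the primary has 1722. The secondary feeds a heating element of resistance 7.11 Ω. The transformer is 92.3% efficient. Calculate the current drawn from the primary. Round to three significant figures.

V_s = 120 × 297/1722 = 20.697 V.
I_s = V_s/R = 20.697/7.11 = 2.9110 A.
P_out = V_s I_s = 20.697 × 2.9110 = 60.248 W.
P_in = P_out/η = 60.248/0.923 = 65.274 W.
I_p = P_in/V_p = 65.274/120 = 0.544 A.

I_p ≈ 0.544 A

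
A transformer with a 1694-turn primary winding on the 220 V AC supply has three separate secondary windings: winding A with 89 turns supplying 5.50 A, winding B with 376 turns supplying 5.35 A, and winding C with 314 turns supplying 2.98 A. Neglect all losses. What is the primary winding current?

V_A = 220 × 89/1694 = 11.558 V; V_B = 220 × 376/1694 = 48.831 V; V_C = 220 × 314/1694 = 40.779 V.
P_out = V_A I_A + V_B I_B + V_C I_C = 11.558×5.50 + 48.831×5.35 + 40.779×2.98 = 63.571 + 261.25 + 121.52 = 446.34 W.
Ideal ⇒ P_in = P_out, so I_p = P_out/V_p = 446.34/220 = 2.03 A.

I_p ≈ 2.03 A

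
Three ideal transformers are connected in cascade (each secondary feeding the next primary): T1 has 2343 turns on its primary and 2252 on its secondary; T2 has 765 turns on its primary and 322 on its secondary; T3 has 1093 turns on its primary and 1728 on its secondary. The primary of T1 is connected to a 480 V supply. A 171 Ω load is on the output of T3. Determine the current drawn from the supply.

Secondary of T1: V = 480.00 × 2252/2343 = 461.36 V.
Secondary of T2: V = 461.36 × 322/765 = 194.19 V.
Secondary of T3: V = 194.19 × 1728/1093 = 307.01 V.
I_load = 307.01/171 = 1.7954 A, so P_out = 307.01 × 1.7954 = 551.21 W.
All ideal ⇒ P_in = P_out, so I_supply = 551.21/480 = 1.15 A.

I_supply ≈ 1.15 A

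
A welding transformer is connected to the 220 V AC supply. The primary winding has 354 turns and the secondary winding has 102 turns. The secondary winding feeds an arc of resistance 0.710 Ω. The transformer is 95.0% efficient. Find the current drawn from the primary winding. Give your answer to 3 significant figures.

I_p ≈ 27.1 A

V_s = 220 × 102/354 = 63.390 V.
I_s = V_s/R = 63.390/0.710 = 89.281 A.
P_out = V_s I_s = 63.390 × 89.281 = 5659.5 W.
P_in = P_out/η = 5659.5/0.950 = 5957.4 W.
I_p = P_in/V_p = 5957.4/220 = 27.1 A.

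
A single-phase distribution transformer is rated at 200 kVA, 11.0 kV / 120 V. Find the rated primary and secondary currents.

I_p ≈ 18.2 A, I_s ≈ 1670 A

I_p = S/V_p = 200000/11000 = 18.2 A.
I_s = S/V_s = 200000/120 = 1670 A.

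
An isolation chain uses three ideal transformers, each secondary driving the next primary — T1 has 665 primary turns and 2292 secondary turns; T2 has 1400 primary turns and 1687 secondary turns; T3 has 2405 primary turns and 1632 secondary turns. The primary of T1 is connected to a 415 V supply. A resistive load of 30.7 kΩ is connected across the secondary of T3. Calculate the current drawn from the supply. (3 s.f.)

I_supply ≈ 0.107 A

After T1: V = 415.00 × 2292/665 = 1430.3 V.
After T2: V = 1430.3 × 1687/1400 = 1723.6 V.
After T3: V = 1723.6 × 1632/2405 = 1169.6 V.
I_load = 1169.6/30700 = 0.038097 A, so P_out = 1169.6 × 0.038097 = 44.558 W.
All ideal ⇒ P_in = P_out, so I_supply = 44.558/415 = 0.107 A.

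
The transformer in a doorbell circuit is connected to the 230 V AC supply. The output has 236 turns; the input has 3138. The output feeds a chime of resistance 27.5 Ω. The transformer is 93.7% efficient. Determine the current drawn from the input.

V_out = 230 × 236/3138 = 17.298 V.
I_out = V_out/R = 17.298/27.5 = 0.62901 A.
P_out = V_out I_out = 17.298 × 0.62901 = 10.880 W.
P_in = P_out/η = 10.880/0.937 = 11.612 W.
I_in = P_in/V_in = 11.612/230 = 0.0505 A.

I_in ≈ 0.0505 A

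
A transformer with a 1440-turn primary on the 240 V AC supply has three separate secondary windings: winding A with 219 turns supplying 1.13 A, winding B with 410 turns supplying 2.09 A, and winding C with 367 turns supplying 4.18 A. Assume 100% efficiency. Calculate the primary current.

V_A = 240 × 219/1440 = 36.500 V; V_B = 240 × 410/1440 = 68.333 V; V_C = 240 × 367/1440 = 61.167 V.
P_out = V_A I_A + V_B I_B + V_C I_C = 36.500×1.13 + 68.333×2.09 + 61.167×4.18 = 41.245 + 142.82 + 255.68 = 439.74 W.
Ideal ⇒ P_in = P_out, so I_p = P_out/V_p = 439.74/240 = 1.83 A.

I_p ≈ 1.83 A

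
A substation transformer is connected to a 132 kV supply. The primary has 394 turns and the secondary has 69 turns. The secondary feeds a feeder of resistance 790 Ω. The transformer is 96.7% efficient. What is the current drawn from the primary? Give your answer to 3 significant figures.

I_p ≈ 5.30 A

V_s = 132000 × 69/394 = 23117 V.
I_s = V_s/R = 23117/790 = 29.262 A.
P_out = V_s I_s = 23117 × 29.262 = 676440 W.
P_in = P_out/η = 676440/0.967 = 699520 W.
I_p = P_in/V_p = 699520/132000 = 5.30 A.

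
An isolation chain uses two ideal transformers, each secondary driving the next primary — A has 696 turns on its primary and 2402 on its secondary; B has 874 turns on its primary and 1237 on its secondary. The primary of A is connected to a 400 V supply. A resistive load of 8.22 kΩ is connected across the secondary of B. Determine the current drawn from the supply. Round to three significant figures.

Secondary of A: V = 400.00 × 2402/696 = 1380.5 V.
Secondary of B: V = 1380.5 × 1237/874 = 1953.8 V.
I_load = 1953.8/8220 = 0.23769 A, so P_out = 1953.8 × 0.23769 = 464.40 W.
All ideal ⇒ P_in = P_out, so I_supply = 464.40/400 = 1.16 A.

I_supply ≈ 1.16 A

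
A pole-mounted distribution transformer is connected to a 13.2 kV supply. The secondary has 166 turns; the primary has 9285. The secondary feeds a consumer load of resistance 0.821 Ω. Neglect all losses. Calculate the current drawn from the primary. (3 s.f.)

I_p ≈ 5.14 A

V_s = V_p × N_s/N_p = 13200 × 166/9285 = 235.99 V.
I_s = V_s/R = 235.99/0.821 = 287.45 A.
For an ideal transformer I_p N_p = I_s N_s, so I_p = 287.45 × 166/9285 = 5.14 A.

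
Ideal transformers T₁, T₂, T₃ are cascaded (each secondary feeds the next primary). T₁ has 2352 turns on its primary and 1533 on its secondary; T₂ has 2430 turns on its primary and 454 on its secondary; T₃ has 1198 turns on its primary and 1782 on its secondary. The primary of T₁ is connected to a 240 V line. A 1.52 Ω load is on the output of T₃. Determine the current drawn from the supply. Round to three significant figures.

After T₁: V = 240.00 × 1533/2352 = 156.43 V.
After T₂: V = 156.43 × 454/2430 = 29.226 V.
After T₃: V = 29.226 × 1782/1198 = 43.473 V.
I_load = 43.473/1.52 = 28.600 A, so P_out = 43.473 × 28.600 = 1243.3 W.
All ideal ⇒ P_in = P_out, so I_supply = 1243.3/240 = 5.18 A.

I_supply ≈ 5.18 A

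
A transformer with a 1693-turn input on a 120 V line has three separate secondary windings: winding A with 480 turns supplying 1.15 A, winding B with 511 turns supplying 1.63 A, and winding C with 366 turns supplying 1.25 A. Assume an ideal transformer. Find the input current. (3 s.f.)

V_A = 120 × 480/1693 = 34.022 V; V_B = 120 × 511/1693 = 36.220 V; V_C = 120 × 366/1693 = 25.942 V.
P_out = V_A I_A + V_B I_B + V_C I_C = 34.022×1.15 + 36.220×1.63 + 25.942×1.25 = 39.126 + 59.038 + 32.428 = 130.59 W.
Ideal ⇒ P_in = P_out, so I_in = P_out/V_in = 130.59/120 = 1.09 A.

I_in ≈ 1.09 A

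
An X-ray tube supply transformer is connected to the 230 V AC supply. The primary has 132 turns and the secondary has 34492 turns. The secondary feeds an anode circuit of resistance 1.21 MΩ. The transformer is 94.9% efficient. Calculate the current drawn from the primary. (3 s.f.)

I_p ≈ 13.7 A

V_s = 230 × 34492/132 = 60100 V.
I_s = V_s/R = 60100/(1.21×10^6) = 0.049669 A.
P_out = V_s I_s = 60100 × 0.049669 = 2985.1 W.
P_in = P_out/η = 2985.1/0.949 = 3145.5 W.
I_p = P_in/V_p = 3145.5/230 = 13.7 A.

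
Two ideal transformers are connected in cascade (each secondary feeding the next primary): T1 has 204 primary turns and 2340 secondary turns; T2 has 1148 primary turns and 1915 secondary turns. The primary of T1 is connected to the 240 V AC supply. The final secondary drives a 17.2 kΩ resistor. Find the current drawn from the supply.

I_supply ≈ 5.11 A

After T1: V = 240.00 × 2340/204 = 2752.9 V.
After T2: V = 2752.9 × 1915/1148 = 4592.2 V.
I_load = 4592.2/17200 = 0.26699 A, so P_out = 4592.2 × 0.26699 = 1226.1 W.
All ideal ⇒ P_in = P_out, so I_supply = 1226.1/240 = 5.11 A.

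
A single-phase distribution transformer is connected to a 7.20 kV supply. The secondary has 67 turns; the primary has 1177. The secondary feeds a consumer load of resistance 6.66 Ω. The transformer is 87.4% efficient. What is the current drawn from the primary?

I_p ≈ 4.01 A

V_s = 7200 × 67/1177 = 409.86 V.
I_s = V_s/R = 409.86/6.66 = 61.540 A.
P_out = V_s I_s = 409.86 × 61.540 = 25222 W.
P_in = P_out/η = 25222/0.874 = 28859 W.
I_p = P_in/V_p = 28859/7200 = 4.01 A.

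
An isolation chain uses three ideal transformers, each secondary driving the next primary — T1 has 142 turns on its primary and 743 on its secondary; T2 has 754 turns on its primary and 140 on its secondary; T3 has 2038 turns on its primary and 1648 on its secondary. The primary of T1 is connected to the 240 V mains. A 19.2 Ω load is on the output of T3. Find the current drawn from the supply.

I_supply ≈ 7.71 A

After T1: V = 240.00 × 743/142 = 1255.8 V.
After T2: V = 1255.8 × 140/754 = 233.17 V.
After T3: V = 233.17 × 1648/2038 = 188.55 V.
I_load = 188.55/19.2 = 9.8202 A, so P_out = 188.55 × 9.8202 = 1851.6 W.
All ideal ⇒ P_in = P_out, so I_supply = 1851.6/240 = 7.71 A.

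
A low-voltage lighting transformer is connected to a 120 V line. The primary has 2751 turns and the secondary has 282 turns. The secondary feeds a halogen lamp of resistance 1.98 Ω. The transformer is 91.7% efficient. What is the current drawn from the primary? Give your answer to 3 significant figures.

V_s = 120 × 282/2751 = 12.301 V.
I_s = V_s/R = 12.301/1.98 = 6.2126 A.
P_out = V_s I_s = 12.301 × 6.2126 = 76.421 W.
P_in = P_out/η = 76.421/0.917 = 83.338 W.
I_p = P_in/V_p = 83.338/120 = 0.694 A.

I_p ≈ 0.694 A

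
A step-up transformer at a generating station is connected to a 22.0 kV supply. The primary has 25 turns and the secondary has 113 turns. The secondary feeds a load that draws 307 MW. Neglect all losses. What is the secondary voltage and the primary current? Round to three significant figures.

V_s = V_p × N_s/N_p = 22000 × 113/25 = 99440 V.
I_s = P/V_s = 3.07×10^8/99440 = 3087.3 A.
I_p = I_s × N_s/N_p = 3087.3 × 113/25 = 14000 A.

V_s ≈ 99400 V, I_p ≈ 14000 A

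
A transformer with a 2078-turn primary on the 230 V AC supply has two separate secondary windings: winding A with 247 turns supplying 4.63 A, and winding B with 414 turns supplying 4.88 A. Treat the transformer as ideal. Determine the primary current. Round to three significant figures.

V_A = 230 × 247/2078 = 27.339 V; V_B = 230 × 414/2078 = 45.823 V.
P_out = V_A I_A + V_B I_B = 27.339×4.63 + 45.823×4.88 = 126.58 + 223.62 = 350.19 W.
Ideal ⇒ P_in = P_out, so I_p = P_out/V_p = 350.19/230 = 1.52 A.

I_p ≈ 1.52 A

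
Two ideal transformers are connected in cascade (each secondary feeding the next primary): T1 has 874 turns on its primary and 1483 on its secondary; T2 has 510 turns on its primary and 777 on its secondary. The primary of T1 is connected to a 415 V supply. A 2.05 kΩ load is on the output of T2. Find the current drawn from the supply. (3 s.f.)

After T1: V = 415.00 × 1483/874 = 704.17 V.
After T2: V = 704.17 × 777/510 = 1072.8 V.
I_load = 1072.8/2050 = 0.52333 A, so P_out = 1072.8 × 0.52333 = 561.44 W.
All ideal ⇒ P_in = P_out, so I_supply = 561.44/415 = 1.35 A.

I_supply ≈ 1.35 A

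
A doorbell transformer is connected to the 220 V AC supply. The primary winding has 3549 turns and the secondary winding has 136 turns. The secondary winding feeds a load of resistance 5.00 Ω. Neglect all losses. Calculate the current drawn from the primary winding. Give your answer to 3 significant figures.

V_s = V_p × N_s/N_p = 220 × 136/3549 = 8.4305 V.
I_s = V_s/R = 8.4305/5.00 = 1.6861 A.
For an ideal transformer I_p N_p = I_s N_s, so I_p = 1.6861 × 136/3549 = 0.0646 A.

I_p ≈ 0.0646 A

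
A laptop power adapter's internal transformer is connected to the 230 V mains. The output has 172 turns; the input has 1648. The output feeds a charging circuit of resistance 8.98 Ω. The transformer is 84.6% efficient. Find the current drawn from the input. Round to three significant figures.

I_in ≈ 0.330 A

V_out = 230 × 172/1648 = 24.005 V.
I_out = V_out/R = 24.005/8.98 = 2.6731 A.
P_out = V_out I_out = 24.005 × 2.6731 = 64.168 W.
P_in = P_out/η = 64.168/0.846 = 75.849 W.
I_in = P_in/V_in = 75.849/230 = 0.330 A.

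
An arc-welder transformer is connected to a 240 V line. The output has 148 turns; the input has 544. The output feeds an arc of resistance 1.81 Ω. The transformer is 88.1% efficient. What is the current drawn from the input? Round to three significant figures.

I_in ≈ 11.1 A

V_out = 240 × 148/544 = 65.294 V.
I_out = V_out/R = 65.294/1.81 = 36.074 A.
P_out = V_out I_out = 65.294 × 36.074 = 2355.4 W.
P_in = P_out/η = 2355.4/0.881 = 2673.6 W.
I_in = P_in/V_in = 2673.6/240 = 11.1 A.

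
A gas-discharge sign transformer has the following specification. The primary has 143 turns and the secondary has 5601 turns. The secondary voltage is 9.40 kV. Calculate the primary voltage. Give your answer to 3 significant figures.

V_p/V_s = N_p/N_s, so V_p = 9400 × 143/5601 = 240 V.

V_p ≈ 240 V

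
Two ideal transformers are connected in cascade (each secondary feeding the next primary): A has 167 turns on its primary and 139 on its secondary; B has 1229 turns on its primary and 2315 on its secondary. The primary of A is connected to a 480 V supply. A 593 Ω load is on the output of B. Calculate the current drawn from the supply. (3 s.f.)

After A: V = 480.00 × 139/167 = 399.52 V.
After B: V = 399.52 × 2315/1229 = 752.56 V.
I_load = 752.56/593 = 1.2691 A, so P_out = 752.56 × 1.2691 = 955.04 W.
All ideal ⇒ P_in = P_out, so I_supply = 955.04/480 = 1.99 A.

I_supply ≈ 1.99 A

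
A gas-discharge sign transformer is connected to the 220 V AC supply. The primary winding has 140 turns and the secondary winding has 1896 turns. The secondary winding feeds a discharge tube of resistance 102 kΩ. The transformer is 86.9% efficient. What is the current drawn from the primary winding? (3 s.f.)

V_s = 220 × 1896/140 = 2979.4 V.
I_s = V_s/R = 2979.4/102000 = 0.029210 A.
P_out = V_s I_s = 2979.4 × 0.029210 = 87.029 W.
P_in = P_out/η = 87.029/0.869 = 100.15 W.
I_p = P_in/V_p = 100.15/220 = 0.455 A.

I_p ≈ 0.455 A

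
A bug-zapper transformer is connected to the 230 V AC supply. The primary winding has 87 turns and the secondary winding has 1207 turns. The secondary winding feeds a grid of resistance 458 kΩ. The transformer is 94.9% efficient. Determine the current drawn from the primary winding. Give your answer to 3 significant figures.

V_s = 230 × 1207/87 = 3190.9 V.
I_s = V_s/R = 3190.9/458000 = 0.0069671 A.
P_out = V_s I_s = 3190.9 × 0.0069671 = 22.231 W.
P_in = P_out/η = 22.231/0.949 = 23.426 W.
I_p = P_in/V_p = 23.426/230 = 0.102 A.

I_p ≈ 0.102 A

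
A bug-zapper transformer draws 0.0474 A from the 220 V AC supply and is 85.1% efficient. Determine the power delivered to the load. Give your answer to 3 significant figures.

P_in = V_p I_p = 220 × 0.0474 = 10.428 W.
P_out = η P_in = 0.851 × 10.428 = 8.87 W.

P_out ≈ 8.87 W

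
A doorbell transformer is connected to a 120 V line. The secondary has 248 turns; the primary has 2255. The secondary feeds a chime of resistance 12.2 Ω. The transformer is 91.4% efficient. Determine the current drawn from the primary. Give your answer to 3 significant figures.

I_p ≈ 0.130 A

V_s = 120 × 248/2255 = 13.197 V.
I_s = V_s/R = 13.197/12.2 = 1.0817 A.
P_out = V_s I_s = 13.197 × 1.0817 = 14.276 W.
P_in = P_out/η = 14.276/0.914 = 15.619 W.
I_p = P_in/V_p = 15.619/120 = 0.130 A.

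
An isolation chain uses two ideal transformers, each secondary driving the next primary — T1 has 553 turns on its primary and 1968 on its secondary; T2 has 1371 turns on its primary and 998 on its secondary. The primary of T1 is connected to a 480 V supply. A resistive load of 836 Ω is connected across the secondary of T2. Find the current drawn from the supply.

After T1: V = 480.00 × 1968/553 = 1708.2 V.
After T2: V = 1708.2 × 998/1371 = 1243.5 V.
I_load = 1243.5/836 = 1.4874 A, so P_out = 1243.5 × 1.4874 = 1849.5 W.
All ideal ⇒ P_in = P_out, so I_supply = 1849.5/480 = 3.85 A.

I_supply ≈ 3.85 A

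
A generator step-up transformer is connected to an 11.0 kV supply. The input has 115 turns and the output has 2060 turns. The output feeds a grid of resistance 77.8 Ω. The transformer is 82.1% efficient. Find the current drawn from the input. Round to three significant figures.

I_in ≈ 55300 A

V_out = 11000 × 2060/115 = 197040 V.
I_out = V_out/R = 197040/77.8 = 2532.7 A.
P_out = V_out I_out = 197040 × 2532.7 = 4.9905×10^8 W.
P_in = P_out/η = 4.9905×10^8/0.821 = 6.0786×10^8 W.
I_in = P_in/V_in = 6.0786×10^8/11000 = 55300 A.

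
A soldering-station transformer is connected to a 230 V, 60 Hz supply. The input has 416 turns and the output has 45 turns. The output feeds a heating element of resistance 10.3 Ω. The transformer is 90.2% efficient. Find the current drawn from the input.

V_out = 230 × 45/416 = 24.880 V.
I_out = V_out/R = 24.880/10.3 = 2.4155 A.
P_out = V_out I_out = 24.880 × 2.4155 = 60.098 W.
P_in = P_out/η = 60.098/0.902 = 66.627 W.
I_in = P_in/V_in = 66.627/230 = 0.290 A.

I_in ≈ 0.290 A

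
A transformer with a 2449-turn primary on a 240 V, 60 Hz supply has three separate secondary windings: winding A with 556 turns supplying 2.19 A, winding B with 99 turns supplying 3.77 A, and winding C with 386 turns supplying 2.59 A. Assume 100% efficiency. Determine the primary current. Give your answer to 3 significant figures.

V_A = 240 × 556/2449 = 54.488 V; V_B = 240 × 99/2449 = 9.7019 V; V_C = 240 × 386/2449 = 37.828 V.
P_out = V_A I_A + V_B I_B + V_C I_C = 54.488×2.19 + 9.7019×3.77 + 37.828×2.59 = 119.33 + 36.576 + 97.974 = 253.88 W.
Ideal ⇒ P_in = P_out, so I_p = P_out/V_p = 253.88/240 = 1.06 A.

I_p ≈ 1.06 A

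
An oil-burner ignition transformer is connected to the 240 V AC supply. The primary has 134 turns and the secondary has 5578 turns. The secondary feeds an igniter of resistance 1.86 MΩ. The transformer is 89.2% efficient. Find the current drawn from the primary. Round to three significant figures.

V_s = 240 × 5578/134 = 9990.4 V.
I_s = V_s/R = 9990.4/(1.86×10^6) = 0.0053712 A.
P_out = V_s I_s = 9990.4 × 0.0053712 = 53.661 W.
P_in = P_out/η = 53.661/0.892 = 60.158 W.
I_p = P_in/V_p = 60.158/240 = 0.251 A.

I_p ≈ 0.251 A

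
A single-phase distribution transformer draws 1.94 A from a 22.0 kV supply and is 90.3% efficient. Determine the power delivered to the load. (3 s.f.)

P_in = V_in I_in = 22000 × 1.94 = 42680 W.
P_out = η P_in = 0.903 × 42680 = 38500 W.

P_out ≈ 38500 W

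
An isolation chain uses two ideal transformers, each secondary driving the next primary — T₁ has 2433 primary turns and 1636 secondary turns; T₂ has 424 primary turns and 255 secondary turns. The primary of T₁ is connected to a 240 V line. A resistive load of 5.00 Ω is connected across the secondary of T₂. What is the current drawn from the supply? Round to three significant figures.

Secondary of T₁: V = 240.00 × 1636/2433 = 161.38 V.
Secondary of T₂: V = 161.38 × 255/424 = 97.057 V.
I_load = 97.057/5.00 = 19.411 A, so P_out = 97.057 × 19.411 = 1884.0 W.
All ideal ⇒ P_in = P_out, so I_supply = 1884.0/240 = 7.85 A.

I_supply ≈ 7.85 A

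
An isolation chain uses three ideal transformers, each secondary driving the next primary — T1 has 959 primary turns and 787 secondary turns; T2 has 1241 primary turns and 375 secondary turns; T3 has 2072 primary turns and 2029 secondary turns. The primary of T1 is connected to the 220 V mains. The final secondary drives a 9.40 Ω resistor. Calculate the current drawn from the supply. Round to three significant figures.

After T1: V = 220.00 × 787/959 = 180.54 V.
After T2: V = 180.54 × 375/1241 = 54.555 V.
After T3: V = 54.555 × 2029/2072 = 53.423 V.
I_load = 53.423/9.40 = 5.6833 A, so P_out = 53.423 × 5.6833 = 303.62 W.
All ideal ⇒ P_in = P_out, so I_supply = 303.62/220 = 1.38 A.

I_supply ≈ 1.38 A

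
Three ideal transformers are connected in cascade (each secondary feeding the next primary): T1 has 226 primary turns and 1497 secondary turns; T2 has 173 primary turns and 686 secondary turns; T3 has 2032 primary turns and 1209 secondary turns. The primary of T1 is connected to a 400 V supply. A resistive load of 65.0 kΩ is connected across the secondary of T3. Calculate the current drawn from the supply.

After T1: V = 400.00 × 1497/226 = 2649.6 V.
After T2: V = 2649.6 × 686/173 = 10506 V.
After T3: V = 10506 × 1209/2032 = 6251.1 V.
I_load = 6251.1/65000 = 0.096170 A, so P_out = 6251.1 × 0.096170 = 601.17 W.
All ideal ⇒ P_in = P_out, so I_supply = 601.17/400 = 1.50 A.

I_supply ≈ 1.50 A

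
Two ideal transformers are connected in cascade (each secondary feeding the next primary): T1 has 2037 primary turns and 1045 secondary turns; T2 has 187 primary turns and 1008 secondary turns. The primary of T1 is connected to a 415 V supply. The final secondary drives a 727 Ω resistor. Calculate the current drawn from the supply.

After T1: V = 415.00 × 1045/2037 = 212.90 V.
After T2: V = 212.90 × 1008/187 = 1147.6 V.
I_load = 1147.6/727 = 1.5785 A, so P_out = 1147.6 × 1.5785 = 1811.5 W.
All ideal ⇒ P_in = P_out, so I_supply = 1811.5/415 = 4.37 A.

I_supply ≈ 4.37 A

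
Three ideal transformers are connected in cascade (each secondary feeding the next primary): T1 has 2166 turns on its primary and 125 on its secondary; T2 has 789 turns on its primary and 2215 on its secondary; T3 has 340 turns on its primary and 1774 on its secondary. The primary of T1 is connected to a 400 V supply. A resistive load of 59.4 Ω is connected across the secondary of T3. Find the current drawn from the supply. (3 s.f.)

After T1: V = 400.00 × 125/2166 = 23.084 V.
After T2: V = 23.084 × 2215/789 = 64.805 V.
After T3: V = 64.805 × 1774/340 = 338.13 V.
I_load = 338.13/59.4 = 5.6924 A, so P_out = 338.13 × 5.6924 = 1924.8 W.
All ideal ⇒ P_in = P_out, so I_supply = 1924.8/400 = 4.81 A.

I_supply ≈ 4.81 A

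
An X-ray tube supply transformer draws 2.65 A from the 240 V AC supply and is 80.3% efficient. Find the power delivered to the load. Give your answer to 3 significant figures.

P_in = V_p I_p = 240 × 2.65 = 636.00 W.
P_out = η P_in = 0.803 × 636.00 = 511 W.

P_out ≈ 511 W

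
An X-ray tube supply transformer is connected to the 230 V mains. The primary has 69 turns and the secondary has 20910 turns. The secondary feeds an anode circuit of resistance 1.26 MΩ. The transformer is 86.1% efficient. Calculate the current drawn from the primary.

V_s = 230 × 20910/69 = 69700 V.
I_s = V_s/R = 69700/(1.26×10^6) = 0.055317 A.
P_out = V_s I_s = 69700 × 0.055317 = 3855.6 W.
P_in = P_out/η = 3855.6/0.861 = 4478.1 W.
I_p = P_in/V_p = 4478.1/230 = 19.5 A.

I_p ≈ 19.5 A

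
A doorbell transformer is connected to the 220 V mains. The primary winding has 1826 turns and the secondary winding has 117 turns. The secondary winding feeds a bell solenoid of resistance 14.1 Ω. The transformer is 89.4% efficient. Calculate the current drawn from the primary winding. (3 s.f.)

V_s = 220 × 117/1826 = 14.096 V.
I_s = V_s/R = 14.096/14.1 = 0.99974 A.
P_out = V_s I_s = 14.096 × 0.99974 = 14.093 W.
P_in = P_out/η = 14.093/0.894 = 15.764 W.
I_p = P_in/V_p = 15.764/220 = 0.0717 A.

I_p ≈ 0.0717 A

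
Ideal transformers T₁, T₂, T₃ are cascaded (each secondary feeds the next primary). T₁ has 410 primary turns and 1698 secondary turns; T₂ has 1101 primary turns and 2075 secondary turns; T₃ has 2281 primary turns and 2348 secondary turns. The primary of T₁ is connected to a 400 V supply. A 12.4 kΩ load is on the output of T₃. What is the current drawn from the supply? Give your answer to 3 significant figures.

I_supply ≈ 2.08 A

After T₁: V = 400.00 × 1698/410 = 1656.6 V.
After T₂: V = 1656.6 × 2075/1101 = 3122.1 V.
After T₃: V = 3122.1 × 2348/2281 = 3213.8 V.
I_load = 3213.8/12400 = 0.25918 A, so P_out = 3213.8 × 0.25918 = 832.94 W.
All ideal ⇒ P_in = P_out, so I_supply = 832.94/400 = 2.08 A.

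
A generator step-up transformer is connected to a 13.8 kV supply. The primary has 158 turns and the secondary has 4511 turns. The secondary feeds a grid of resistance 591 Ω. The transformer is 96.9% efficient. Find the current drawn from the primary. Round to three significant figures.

V_s = 13800 × 4511/158 = 394000 V.
I_s = V_s/R = 394000/591 = 666.66 A.
P_out = V_s I_s = 394000 × 666.66 = 2.6266×10^8 W.
P_in = P_out/η = 2.6266×10^8/0.969 = 2.7107×10^8 W.
I_p = P_in/V_p = 2.7107×10^8/13800 = 19600 A.

I_p ≈ 19600 A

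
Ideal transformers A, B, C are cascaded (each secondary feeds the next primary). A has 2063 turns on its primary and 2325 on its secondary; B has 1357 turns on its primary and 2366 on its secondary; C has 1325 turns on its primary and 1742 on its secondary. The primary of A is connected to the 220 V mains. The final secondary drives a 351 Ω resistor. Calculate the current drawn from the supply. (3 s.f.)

I_supply ≈ 4.18 A

After A: V = 220.00 × 2325/2063 = 247.94 V.
After B: V = 247.94 × 2366/1357 = 432.30 V.
After C: V = 432.30 × 1742/1325 = 568.35 V.
I_load = 568.35/351 = 1.6192 A, so P_out = 568.35 × 1.6192 = 920.28 W.
All ideal ⇒ P_in = P_out, so I_supply = 920.28/220 = 4.18 A.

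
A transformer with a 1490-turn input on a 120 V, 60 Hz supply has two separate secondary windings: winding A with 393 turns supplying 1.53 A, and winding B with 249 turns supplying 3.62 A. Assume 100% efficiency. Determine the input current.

I_in ≈ 1.01 A

V_A = 120 × 393/1490 = 31.651 V; V_B = 120 × 249/1490 = 20.054 V.
P_out = V_A I_A + V_B I_B = 31.651×1.53 + 20.054×3.62 = 48.426 + 72.594 = 121.02 W.
Ideal ⇒ P_in = P_out, so I_in = P_out/V_in = 121.02/120 = 1.01 A.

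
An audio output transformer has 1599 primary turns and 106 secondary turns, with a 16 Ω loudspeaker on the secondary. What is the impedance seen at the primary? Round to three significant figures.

Z_p ≈ 3640 Ω

Z_p = (N_p/N_s)² × Z_s = (1599/106)² × 16 = 3640 Ω.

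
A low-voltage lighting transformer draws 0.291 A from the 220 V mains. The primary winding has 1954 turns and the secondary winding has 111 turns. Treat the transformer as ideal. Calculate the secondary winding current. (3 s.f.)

I_s ≈ 5.12 A

I_s/I_p = N_p/N_s, so I_s = 0.291 × 1954/111 = 5.12 A.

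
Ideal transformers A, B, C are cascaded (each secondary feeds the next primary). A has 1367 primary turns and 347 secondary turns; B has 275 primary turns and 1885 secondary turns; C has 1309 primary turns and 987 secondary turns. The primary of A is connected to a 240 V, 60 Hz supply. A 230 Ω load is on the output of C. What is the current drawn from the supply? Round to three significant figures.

I_supply ≈ 1.80 A

Secondary of A: V = 240.00 × 347/1367 = 60.922 V.
Secondary of B: V = 60.922 × 1885/275 = 417.59 V.
Secondary of C: V = 417.59 × 987/1309 = 314.87 V.
I_load = 314.87/230 = 1.3690 A, so P_out = 314.87 × 1.3690 = 431.05 W.
All ideal ⇒ P_in = P_out, so I_supply = 431.05/240 = 1.80 A.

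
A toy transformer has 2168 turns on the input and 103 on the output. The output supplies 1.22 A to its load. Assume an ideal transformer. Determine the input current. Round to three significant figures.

I_in ≈ 0.0580 A

For an ideal transformer I_in/I_out = N_out/N_in, so I_in = 1.22 × 103/2168 = 0.0580 A.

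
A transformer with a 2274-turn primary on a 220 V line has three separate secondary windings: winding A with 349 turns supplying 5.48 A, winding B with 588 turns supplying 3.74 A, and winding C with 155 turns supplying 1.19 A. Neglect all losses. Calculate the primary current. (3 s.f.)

I_p ≈ 1.89 A

V_A = 220 × 349/2274 = 33.764 V; V_B = 220 × 588/2274 = 56.887 V; V_C = 220 × 155/2274 = 14.996 V.
P_out = V_A I_A + V_B I_B + V_C I_C = 33.764×5.48 + 56.887×3.74 + 14.996×1.19 = 185.03 + 212.76 + 17.845 = 415.63 W.
Ideal ⇒ P_in = P_out, so I_p = P_out/V_p = 415.63/220 = 1.89 A.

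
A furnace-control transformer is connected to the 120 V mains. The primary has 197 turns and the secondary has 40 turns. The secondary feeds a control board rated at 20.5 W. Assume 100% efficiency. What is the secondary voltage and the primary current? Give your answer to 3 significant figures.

V_s = V_p × N_s/N_p = 120 × 40/197 = 24.365 V.
I_s = P/V_s = 20.5/24.365 = 0.84135 A.
I_p = I_s × N_s/N_p = 0.84135 × 40/197 = 0.171 A.

V_s ≈ 24.4 V, I_p ≈ 0.171 A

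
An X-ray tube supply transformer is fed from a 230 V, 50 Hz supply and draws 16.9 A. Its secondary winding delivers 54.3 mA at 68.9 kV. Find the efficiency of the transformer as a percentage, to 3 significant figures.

P_in = 230 × 16.9 = 3887.00 W.
P_out = 68900 × 0.0543 = 3741.27 W.
η = P_out/P_in = 3741.27/3887.00 = 0.963.

η ≈ 96.3%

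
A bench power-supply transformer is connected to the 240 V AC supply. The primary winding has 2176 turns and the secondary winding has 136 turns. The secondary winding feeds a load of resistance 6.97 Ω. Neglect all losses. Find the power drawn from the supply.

V_s = V_p × N_s/N_p = 240 × 136/2176 = 15.000 V.
I_s = V_s/R = 15.000/6.97 = 2.1521 A.
I_p = I_s × N_s/N_p = 2.1521 × 136/2176 = 0.13451 A.
P = V_p I_p = 240 × 0.13451 = 32.3 W.

P ≈ 32.3 W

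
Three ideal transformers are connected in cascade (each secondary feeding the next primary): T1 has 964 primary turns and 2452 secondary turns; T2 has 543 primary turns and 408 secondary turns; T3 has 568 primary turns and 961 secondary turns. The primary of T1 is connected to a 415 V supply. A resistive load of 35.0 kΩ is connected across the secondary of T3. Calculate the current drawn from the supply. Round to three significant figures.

I_supply ≈ 0.124 A

Secondary of T1: V = 415.00 × 2452/964 = 1055.6 V.
Secondary of T2: V = 1055.6 × 408/543 = 793.14 V.
Secondary of T3: V = 793.14 × 961/568 = 1341.9 V.
I_load = 1341.9/35000 = 0.038341 A, so P_out = 1341.9 × 0.038341 = 51.450 W.
All ideal ⇒ P_in = P_out, so I_supply = 51.450/415 = 0.124 A.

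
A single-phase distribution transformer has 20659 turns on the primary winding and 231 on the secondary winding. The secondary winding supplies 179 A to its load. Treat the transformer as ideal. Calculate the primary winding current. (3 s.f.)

For an ideal transformer I_p/I_s = N_s/N_p, so I_p = 179 × 231/20659 = 2.00 A.

I_p ≈ 2.00 A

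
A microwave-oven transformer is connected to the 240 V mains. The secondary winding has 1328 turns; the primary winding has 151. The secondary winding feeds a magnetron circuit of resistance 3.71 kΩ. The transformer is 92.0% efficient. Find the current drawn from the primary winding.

V_s = 240 × 1328/151 = 2110.7 V.
I_s = V_s/R = 2110.7/3710 = 0.56893 A.
P_out = V_s I_s = 2110.7 × 0.56893 = 1200.9 W.
P_in = P_out/η = 1200.9/0.920 = 1305.3 W.
I_p = P_in/V_p = 1305.3/240 = 5.44 A.

I_p ≈ 5.44 A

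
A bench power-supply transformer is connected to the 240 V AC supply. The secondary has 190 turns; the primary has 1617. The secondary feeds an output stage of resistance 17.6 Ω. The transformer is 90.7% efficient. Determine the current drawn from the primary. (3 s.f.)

I_p ≈ 0.208 A

V_s = 240 × 190/1617 = 28.200 V.
I_s = V_s/R = 28.200/17.6 = 1.6023 A.
P_out = V_s I_s = 28.200 × 1.6023 = 45.185 W.
P_in = P_out/η = 45.185/0.907 = 49.818 W.
I_p = P_in/V_p = 49.818/240 = 0.208 A.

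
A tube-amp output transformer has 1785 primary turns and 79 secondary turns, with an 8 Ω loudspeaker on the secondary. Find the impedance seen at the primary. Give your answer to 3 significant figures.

Z_p ≈ 4080 Ω

Z_p = (N_p/N_s)² × Z_s = (1785/79)² × 8 = 4080 Ω.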